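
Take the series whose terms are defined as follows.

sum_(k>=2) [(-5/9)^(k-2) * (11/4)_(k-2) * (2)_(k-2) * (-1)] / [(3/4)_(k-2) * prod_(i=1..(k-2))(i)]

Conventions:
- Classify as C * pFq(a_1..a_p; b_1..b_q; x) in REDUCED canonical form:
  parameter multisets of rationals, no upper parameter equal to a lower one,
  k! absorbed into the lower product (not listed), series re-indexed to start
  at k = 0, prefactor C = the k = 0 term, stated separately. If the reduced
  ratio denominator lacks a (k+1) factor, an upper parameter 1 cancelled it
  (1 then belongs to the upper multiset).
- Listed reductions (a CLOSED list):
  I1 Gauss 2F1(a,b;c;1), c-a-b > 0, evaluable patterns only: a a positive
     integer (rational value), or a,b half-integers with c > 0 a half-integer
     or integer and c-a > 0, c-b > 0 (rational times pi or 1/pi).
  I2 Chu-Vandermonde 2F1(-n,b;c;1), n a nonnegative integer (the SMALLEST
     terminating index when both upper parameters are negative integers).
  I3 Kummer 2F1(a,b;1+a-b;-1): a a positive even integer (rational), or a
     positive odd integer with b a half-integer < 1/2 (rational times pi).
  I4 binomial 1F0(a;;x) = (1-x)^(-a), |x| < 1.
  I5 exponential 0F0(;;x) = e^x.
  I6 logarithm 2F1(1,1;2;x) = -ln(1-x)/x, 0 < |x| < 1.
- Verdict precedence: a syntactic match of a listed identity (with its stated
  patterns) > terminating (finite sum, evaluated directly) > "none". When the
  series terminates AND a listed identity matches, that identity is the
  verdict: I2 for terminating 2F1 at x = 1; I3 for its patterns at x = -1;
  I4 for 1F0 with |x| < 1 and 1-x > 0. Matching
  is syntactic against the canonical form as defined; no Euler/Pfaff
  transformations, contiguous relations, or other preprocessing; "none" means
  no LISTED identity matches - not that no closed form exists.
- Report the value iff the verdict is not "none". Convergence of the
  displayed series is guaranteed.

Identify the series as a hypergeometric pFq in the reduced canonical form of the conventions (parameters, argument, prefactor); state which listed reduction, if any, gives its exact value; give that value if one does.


This is -1 * 2F1(2, 11/4; 3/4; -5/9) in reduced canonical form. Verdict: no listed reduction: x = -5/9 and upper {2, 11/4} fail every I1-I6 pattern.

Key step: with t_0 = -1, the product of the first k integers (prefactor -1) is k!.
Consecutive-term ratio: r(k) = (-5/9) * (k+2) (k+11/4) / [(k+3/4) (k+1)] - poly over poly, x = (-5/9) from leading terms; C = -1 at k = 0.


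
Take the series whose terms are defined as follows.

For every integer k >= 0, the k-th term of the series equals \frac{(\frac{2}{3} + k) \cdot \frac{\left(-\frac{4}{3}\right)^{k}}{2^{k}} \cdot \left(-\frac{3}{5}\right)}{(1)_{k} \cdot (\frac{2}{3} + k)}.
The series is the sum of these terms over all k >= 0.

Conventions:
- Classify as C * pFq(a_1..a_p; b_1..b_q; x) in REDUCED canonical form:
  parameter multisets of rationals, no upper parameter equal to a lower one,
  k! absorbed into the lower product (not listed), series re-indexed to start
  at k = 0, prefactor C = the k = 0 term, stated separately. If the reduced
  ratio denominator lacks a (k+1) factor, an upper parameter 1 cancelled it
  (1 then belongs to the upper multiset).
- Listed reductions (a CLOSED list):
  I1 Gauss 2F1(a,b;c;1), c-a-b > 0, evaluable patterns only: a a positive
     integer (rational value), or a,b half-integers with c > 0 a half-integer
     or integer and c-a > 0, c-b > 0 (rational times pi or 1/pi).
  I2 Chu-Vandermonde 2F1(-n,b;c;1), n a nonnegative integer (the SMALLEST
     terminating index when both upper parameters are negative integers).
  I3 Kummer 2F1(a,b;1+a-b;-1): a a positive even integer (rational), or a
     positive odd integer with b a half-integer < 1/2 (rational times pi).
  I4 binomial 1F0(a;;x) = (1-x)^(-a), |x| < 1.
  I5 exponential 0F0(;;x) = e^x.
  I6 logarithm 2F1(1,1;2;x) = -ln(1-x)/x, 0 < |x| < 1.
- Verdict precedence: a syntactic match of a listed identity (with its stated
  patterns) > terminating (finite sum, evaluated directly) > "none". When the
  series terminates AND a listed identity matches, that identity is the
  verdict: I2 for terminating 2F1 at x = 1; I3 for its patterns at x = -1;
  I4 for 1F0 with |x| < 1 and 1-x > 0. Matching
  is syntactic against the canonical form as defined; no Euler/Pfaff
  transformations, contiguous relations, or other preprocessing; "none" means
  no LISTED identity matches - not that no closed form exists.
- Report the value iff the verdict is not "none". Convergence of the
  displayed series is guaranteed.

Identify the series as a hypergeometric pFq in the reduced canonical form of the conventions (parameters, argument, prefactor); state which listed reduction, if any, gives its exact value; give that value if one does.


Classification (C = -\frac{3}{5}): 0F0 with upper {-}, lower {-}, argument x = -\frac{2}{3}. Verdict (x = -\frac{2}{3}): exponential (I5) applies (the 0F0 exponential series at x = -\frac{2}{3}). Hence: \left(-\frac{3}{5}\right) \cdot e^{-\frac{2}{3}}.

Key step: from the first term -\frac{3}{5}: the two k-th powers (C = -3/5) combine into one argument.
Step ratio: r(k) = -\frac{2}{3} * 1 / [(k+1)] - rational; roots negated = parameters, x = -\frac{2}{3}, C = -\frac{3}{5}.


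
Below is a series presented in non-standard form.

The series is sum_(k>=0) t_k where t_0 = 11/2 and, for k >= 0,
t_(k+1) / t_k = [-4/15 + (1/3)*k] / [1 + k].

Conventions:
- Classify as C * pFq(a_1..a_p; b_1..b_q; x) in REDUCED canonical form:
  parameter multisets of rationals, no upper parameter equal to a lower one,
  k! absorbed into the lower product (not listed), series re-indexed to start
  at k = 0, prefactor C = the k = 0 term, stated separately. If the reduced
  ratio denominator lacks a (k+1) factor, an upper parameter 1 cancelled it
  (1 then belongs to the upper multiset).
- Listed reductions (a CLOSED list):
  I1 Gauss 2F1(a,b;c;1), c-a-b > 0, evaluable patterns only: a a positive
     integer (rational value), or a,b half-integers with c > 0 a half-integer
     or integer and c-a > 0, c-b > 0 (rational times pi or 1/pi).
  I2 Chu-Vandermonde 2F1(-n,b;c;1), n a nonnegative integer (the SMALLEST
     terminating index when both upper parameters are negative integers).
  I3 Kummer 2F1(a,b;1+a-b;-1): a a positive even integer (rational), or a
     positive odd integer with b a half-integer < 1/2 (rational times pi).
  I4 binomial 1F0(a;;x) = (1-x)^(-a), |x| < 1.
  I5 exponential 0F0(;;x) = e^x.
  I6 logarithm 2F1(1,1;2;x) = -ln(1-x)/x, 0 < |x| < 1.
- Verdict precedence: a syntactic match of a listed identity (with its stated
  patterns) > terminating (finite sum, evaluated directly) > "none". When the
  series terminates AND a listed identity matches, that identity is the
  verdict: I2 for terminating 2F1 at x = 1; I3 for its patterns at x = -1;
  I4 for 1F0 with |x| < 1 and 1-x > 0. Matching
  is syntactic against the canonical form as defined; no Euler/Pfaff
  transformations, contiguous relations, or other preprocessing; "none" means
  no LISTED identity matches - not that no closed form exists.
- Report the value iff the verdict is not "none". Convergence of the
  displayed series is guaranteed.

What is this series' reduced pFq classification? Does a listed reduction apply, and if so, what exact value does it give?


Key step: t_0 = 11/2 here, and roots of the ratio polynomials (C = 11/2, x = 1/3) are the negated parameters.
Ratio: r(k) = (1/3) * (k-4/5) / [(k+1)] ; factor over Q: parameters, x = (1/3), and C = 11/2.

With C = 11/2: the canonical form is 1F0(-4/5; -; 1/3). Verdict: binomial (I4) applies (the 1F0 binomial series: exponent 4/5, x = 1/3). Value: (11/2) * (2/3)^(4/5).


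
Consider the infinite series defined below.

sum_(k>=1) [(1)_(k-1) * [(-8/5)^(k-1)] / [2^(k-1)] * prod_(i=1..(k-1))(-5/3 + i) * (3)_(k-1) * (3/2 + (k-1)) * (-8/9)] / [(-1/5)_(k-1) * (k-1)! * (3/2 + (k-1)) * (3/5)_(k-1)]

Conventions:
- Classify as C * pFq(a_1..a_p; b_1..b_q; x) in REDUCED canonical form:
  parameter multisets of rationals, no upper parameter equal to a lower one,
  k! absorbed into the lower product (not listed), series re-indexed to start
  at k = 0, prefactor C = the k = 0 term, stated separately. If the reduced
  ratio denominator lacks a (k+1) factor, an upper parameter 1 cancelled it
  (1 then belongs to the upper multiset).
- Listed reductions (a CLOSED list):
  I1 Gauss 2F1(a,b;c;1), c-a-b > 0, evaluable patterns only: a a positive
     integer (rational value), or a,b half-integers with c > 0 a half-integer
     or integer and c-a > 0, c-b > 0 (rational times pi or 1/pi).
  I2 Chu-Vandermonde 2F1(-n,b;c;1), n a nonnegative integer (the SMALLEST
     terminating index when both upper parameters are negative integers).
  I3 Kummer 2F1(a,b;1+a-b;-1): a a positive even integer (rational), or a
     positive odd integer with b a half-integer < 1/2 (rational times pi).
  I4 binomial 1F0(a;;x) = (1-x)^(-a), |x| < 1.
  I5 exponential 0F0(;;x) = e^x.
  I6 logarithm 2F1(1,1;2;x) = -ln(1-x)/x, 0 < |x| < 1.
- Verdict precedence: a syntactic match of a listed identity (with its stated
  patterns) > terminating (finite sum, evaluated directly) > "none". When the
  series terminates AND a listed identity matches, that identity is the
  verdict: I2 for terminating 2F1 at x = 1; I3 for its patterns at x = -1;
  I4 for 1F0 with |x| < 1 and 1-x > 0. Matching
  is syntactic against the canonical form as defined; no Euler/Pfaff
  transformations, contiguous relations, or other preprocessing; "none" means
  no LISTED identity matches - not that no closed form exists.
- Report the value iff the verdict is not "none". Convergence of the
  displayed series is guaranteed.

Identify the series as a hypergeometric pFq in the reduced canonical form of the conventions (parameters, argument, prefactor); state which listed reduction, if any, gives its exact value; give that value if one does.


The series (x = -4/5) is 3F2: upper {-2/3, 1, 3}, lower {-1/5, 3/5}, prefactor -8/9. Verdict: none - at argument -4/5 the multisets {-2/3, 1, 3} ; {-1/5, 3/5} match no listed identity.

Structural cue: with t_0 = -8/9, the two k-th powers (prefactor -8/9) combine into one argument.
Step ratio: r(k) = (-4/5) * (k-2/3) (k+1) (k+3) / [(k-1/5) (k+3/5) (k+1)] - rational in k, leading ratio (-4/5); with t_0 = -8/9, classification follows.


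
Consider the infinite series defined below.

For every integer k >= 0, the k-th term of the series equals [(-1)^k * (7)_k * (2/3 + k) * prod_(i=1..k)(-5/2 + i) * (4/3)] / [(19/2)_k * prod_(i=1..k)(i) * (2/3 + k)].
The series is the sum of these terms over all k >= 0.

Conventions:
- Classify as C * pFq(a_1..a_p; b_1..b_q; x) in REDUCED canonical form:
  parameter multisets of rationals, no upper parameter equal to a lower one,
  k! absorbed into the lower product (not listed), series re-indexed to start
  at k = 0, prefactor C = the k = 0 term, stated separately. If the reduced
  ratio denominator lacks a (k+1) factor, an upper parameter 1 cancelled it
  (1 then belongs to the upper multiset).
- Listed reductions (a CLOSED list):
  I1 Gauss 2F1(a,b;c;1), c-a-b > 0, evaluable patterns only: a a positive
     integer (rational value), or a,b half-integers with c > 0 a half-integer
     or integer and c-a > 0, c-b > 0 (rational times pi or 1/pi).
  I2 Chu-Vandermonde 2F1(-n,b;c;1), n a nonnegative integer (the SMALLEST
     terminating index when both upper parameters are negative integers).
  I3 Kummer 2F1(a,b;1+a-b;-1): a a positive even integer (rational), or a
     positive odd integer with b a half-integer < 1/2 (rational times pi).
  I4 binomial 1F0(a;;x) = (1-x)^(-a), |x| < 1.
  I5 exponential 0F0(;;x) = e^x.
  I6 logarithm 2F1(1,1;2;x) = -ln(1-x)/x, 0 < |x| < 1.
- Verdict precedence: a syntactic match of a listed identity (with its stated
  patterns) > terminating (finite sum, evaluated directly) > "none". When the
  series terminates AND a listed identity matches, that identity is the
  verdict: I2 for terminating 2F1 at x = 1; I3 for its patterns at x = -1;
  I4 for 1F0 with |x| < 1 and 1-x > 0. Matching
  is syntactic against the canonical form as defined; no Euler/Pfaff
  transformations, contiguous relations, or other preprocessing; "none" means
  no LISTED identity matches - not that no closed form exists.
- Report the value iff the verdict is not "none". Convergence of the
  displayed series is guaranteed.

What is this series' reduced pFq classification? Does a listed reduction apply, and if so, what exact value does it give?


Key observation: t_0 being 4/3, the product of the first k integers (C = 4/3, x = -1) is k!.
Adjacent-term ratio: r(k) = (-1) * (k-3/2) (k+7) / [(k+19/2) (k+1)] - rational in k. x = (-1); t_0 = 4/3; negate the roots.

At argument -1: a 2F1 with upper {-3/2, 7}, lower {19/2}, scaled by C = 4/3. Verdict (x = -1): Kummer's theorem (I3) applies (x = -1; c = 19/2 equals 1+a-b for upper {-3/2, 7}: listed pattern). Its exact value is (255255/262144) * pi.


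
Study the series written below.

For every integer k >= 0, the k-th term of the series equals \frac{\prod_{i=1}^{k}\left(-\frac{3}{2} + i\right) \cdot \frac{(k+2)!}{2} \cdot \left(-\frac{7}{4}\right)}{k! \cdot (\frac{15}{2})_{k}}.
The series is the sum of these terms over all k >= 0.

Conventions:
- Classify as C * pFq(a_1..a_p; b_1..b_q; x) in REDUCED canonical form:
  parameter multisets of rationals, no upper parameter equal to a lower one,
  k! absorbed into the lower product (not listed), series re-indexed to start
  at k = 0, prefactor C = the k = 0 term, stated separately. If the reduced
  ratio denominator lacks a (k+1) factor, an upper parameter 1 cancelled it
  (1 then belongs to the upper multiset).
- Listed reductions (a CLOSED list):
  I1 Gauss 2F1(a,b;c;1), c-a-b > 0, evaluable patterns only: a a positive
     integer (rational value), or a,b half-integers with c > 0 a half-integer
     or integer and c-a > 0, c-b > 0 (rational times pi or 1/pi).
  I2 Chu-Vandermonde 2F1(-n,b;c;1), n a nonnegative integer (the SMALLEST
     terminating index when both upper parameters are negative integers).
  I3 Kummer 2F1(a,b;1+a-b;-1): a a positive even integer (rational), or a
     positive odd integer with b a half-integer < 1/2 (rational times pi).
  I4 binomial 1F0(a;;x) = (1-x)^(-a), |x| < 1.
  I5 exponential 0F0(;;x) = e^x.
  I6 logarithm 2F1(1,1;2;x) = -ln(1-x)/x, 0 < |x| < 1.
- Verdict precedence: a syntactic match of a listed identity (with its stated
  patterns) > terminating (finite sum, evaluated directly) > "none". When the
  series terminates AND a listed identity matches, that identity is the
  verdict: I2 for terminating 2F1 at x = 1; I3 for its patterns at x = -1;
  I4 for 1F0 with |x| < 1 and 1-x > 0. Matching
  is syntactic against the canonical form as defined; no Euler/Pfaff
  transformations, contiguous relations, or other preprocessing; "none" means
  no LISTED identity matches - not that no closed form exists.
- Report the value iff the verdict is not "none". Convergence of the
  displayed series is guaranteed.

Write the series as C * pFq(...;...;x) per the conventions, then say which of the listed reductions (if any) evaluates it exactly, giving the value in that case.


With C = -\frac{7}{4}: the canonical form is 2F1(-\frac{1}{2}, 3; \frac{15}{2}; 1). Verdict: the Gauss summation I1 matches (x = 1: the Gamma ratio telescopes since c-a-b = 5 > 0 and a = 3 in Z>0). Hence: -\frac{429}{320}.

Structural cue: x = 1 and the running product (prefactor -7/4) telescopes to a rising factorial.
Adjacent-term ratio: r(k) = 1 * (k-\frac{1}{2}) (k+3) / [(k+\frac{15}{2}) (k+1)] - rational; roots negated = parameters, x = 1, C = -\frac{7}{4}.


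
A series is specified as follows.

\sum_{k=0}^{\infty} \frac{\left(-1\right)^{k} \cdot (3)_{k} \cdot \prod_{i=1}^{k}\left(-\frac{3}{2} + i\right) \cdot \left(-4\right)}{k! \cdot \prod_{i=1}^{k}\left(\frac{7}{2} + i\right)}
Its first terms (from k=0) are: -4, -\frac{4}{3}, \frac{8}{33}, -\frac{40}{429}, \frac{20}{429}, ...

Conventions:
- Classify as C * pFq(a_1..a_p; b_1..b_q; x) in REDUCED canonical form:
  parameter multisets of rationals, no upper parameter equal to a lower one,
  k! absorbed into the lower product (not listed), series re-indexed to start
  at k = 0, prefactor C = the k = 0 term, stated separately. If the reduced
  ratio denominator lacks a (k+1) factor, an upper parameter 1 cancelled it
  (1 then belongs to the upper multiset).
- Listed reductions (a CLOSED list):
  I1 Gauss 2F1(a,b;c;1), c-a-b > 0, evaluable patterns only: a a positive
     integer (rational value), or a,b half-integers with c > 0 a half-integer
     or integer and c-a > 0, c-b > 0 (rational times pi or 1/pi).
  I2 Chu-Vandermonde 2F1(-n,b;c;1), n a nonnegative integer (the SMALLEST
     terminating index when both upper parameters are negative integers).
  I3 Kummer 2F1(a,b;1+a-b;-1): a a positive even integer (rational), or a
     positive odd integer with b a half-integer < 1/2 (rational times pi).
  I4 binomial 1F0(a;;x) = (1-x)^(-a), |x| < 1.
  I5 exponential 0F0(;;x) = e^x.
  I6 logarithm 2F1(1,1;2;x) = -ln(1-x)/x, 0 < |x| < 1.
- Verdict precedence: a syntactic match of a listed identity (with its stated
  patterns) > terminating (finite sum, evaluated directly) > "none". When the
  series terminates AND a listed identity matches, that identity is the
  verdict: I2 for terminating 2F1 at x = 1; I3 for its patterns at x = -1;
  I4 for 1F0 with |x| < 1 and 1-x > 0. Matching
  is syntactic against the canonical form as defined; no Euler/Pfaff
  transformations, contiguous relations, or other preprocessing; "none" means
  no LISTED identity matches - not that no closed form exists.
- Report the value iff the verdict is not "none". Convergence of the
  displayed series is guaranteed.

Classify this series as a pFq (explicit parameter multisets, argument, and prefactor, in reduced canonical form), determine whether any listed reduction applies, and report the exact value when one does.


Prefactor -4, argument -1: 2F1 with upper {-\frac{1}{2}, 3} over lower {\frac{9}{2}}. Verdict: this is Kummer (I3) (x = -1; c = \frac{9}{2} equals 1+a-b for upper {-\frac{1}{2}, 3}: listed pattern). Hence: \left(-\frac{105}{64}\right) \cdot \pi.

The tell: t_0 being -4, the lower running product (C = -4, x = -1) is a rising factorial.
Term ratio: r(k) = -1 * (k-\frac{1}{2}) (k+3) / [(k+\frac{9}{2}) (k+1)] - rational in k, leading ratio -1; with t_0 = -4, classification follows.


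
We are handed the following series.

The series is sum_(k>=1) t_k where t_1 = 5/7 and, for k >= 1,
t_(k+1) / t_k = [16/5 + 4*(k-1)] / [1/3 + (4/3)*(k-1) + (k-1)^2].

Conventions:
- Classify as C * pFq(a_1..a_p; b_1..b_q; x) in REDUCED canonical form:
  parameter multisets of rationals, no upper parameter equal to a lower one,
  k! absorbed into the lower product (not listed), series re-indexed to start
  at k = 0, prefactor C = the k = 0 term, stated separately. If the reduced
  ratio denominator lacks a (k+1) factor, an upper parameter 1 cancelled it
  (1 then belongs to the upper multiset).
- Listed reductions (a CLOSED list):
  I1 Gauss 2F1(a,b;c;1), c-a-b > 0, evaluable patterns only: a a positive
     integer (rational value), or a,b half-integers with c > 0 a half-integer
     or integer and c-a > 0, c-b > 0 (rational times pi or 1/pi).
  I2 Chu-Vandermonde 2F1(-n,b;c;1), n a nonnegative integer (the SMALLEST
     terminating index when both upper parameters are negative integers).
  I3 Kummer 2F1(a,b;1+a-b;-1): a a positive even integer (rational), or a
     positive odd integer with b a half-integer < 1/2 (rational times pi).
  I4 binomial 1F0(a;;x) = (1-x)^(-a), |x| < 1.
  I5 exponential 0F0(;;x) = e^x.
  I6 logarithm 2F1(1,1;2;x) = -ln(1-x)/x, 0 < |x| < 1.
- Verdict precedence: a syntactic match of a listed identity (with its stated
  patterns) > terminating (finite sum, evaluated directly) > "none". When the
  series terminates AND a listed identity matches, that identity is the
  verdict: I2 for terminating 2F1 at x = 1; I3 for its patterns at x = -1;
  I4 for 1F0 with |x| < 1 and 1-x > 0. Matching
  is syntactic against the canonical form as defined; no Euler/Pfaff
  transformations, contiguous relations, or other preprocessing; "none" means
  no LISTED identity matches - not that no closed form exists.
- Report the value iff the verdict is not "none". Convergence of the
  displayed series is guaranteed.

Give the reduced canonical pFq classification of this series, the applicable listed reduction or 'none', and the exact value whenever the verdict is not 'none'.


Structural cue: x = 4 and roots of the ratio polynomials (C = 5/7, x = 4) are the negated parameters.
Ratio: r(k) = 4 * (k+4/5) / [(k+1/3) (k+1)] - rational in k. x = 4; t_0 = 5/7; negate the roots.

At argument 4: a 1F1 with upper {4/5}, lower {1/3}, scaled by C = 5/7. Verdict: none - at argument 4 the multisets {4/5} ; {1/3} match no listed identity.


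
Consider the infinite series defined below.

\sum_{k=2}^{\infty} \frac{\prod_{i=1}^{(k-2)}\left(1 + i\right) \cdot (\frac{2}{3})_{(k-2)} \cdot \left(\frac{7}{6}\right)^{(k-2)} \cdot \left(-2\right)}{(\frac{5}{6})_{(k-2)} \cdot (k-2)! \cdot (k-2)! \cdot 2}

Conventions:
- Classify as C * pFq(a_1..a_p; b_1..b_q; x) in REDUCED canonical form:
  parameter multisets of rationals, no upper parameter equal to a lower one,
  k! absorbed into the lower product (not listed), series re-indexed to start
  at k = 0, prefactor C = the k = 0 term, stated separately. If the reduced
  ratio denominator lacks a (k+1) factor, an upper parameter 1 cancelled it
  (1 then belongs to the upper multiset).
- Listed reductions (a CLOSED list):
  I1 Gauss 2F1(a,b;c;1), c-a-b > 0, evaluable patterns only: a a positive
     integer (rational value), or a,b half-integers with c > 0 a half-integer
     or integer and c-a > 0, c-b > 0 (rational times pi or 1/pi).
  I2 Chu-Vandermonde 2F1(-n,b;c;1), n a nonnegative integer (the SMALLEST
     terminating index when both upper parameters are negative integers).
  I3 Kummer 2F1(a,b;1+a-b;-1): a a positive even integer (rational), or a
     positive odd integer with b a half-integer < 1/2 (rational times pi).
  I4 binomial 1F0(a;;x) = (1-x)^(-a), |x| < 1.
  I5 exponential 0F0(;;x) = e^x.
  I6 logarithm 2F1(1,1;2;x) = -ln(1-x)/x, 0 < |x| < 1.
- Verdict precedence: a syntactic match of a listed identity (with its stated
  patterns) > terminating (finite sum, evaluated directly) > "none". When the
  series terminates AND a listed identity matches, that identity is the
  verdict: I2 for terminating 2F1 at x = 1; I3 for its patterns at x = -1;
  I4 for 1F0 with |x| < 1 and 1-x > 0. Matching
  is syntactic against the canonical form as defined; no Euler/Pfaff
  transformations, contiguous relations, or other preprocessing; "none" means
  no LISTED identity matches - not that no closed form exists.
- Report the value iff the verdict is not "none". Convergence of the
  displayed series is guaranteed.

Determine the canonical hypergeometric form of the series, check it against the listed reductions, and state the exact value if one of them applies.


Classification (C = -1): 2F2 with upper {\frac{2}{3}, 2}, lower {\frac{5}{6}, 1}, argument x = \frac{7}{6}. Verdict: none - this 2F2 at x = \frac{7}{6} matches no listed pattern, and upper {\frac{2}{3}, 2} holds no stopper.

First insight: t_0 being -1, the denominator's factorial ratio (C = -1, x = 7/6) is a lower Pochhammer.
Term ratio: r(k) = \frac{7}{6} * (k+\frac{2}{3}) (k+2) / [(k+\frac{5}{6}) (k+1) (k+1)] ; factor over Q: parameters, x = \frac{7}{6}, and C = -1.


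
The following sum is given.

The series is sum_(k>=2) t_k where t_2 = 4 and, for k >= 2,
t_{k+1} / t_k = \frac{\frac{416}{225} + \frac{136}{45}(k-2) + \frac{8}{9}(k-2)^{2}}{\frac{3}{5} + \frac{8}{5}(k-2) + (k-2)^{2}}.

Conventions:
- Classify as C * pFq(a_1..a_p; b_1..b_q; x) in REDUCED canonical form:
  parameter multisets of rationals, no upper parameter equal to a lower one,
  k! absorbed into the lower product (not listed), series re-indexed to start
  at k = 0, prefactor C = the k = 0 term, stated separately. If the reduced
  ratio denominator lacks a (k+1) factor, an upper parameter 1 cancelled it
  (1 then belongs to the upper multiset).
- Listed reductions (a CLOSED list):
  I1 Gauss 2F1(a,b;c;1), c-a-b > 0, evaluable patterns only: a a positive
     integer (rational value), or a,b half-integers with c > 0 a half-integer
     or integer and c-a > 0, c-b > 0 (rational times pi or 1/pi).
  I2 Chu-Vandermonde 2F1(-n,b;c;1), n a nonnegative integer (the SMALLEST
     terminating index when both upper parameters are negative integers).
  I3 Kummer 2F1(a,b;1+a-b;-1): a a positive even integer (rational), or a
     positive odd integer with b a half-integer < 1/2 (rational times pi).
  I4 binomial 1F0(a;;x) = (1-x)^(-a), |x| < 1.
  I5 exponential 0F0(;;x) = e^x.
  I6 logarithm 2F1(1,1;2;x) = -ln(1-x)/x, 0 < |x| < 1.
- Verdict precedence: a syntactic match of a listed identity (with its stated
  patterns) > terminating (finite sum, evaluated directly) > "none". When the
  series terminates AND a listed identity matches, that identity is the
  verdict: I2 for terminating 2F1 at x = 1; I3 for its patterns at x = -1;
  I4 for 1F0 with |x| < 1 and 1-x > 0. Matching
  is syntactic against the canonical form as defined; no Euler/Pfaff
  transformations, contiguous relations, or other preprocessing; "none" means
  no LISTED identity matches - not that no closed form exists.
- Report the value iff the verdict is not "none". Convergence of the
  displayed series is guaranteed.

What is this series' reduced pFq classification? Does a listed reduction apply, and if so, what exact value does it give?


Prefactor 4, argument \frac{8}{9}: 2F1 with upper {\frac{4}{5}, \frac{13}{5}} over lower {\frac{3}{5}}. Verdict: none (x = \frac{8}{9}): each listed identity misses the multisets {\frac{4}{5}, \frac{13}{5}} ; {\frac{3}{5}}.

First insight: t_0 = 4 here, and the expanded ratio factors over Q; C = 4, roots give parameters.
Step ratio: r(k) = \frac{8}{9} * (k+\frac{4}{5}) (k+\frac{13}{5}) / [(k+\frac{3}{5}) (k+1)] - rational; roots negated = parameters, x = \frac{8}{9}, C = 4.


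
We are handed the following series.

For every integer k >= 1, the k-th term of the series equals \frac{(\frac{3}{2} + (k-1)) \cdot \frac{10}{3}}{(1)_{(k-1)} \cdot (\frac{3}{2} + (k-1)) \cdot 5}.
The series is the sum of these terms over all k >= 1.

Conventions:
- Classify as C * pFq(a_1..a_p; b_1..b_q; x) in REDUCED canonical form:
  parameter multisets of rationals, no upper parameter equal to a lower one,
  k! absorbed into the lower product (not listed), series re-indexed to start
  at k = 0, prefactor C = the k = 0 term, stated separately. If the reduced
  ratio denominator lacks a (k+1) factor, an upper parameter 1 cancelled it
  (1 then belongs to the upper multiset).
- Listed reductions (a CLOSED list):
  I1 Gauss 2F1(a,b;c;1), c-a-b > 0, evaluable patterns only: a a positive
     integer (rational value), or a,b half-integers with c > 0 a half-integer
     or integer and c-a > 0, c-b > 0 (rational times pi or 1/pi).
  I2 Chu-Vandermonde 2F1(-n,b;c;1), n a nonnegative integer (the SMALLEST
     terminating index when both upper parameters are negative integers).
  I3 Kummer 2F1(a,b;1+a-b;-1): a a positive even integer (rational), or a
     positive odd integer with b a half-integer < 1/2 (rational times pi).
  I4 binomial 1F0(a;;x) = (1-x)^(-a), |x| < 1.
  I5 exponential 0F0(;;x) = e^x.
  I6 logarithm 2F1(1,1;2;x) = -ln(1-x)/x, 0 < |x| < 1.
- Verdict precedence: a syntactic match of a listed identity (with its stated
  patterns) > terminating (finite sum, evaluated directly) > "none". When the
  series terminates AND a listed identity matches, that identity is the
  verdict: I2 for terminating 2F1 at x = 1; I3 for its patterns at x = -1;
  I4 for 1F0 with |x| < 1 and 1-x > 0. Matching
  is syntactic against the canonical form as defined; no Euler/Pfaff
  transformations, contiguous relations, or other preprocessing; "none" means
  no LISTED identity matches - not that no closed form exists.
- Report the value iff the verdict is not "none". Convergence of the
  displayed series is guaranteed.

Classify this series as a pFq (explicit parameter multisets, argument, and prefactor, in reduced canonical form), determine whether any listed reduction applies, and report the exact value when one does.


The series (x = 1) is 0F0: upper {-}, lower {-}, prefactor \frac{2}{3}. Verdict: the exponential series (I5) fires (the 0F0 exponential series at x = 1). Its exact value is \frac{2}{3} \cdot e^{1}.

The tell: x = 1 and the constant factors (C = 2/3, x = 1) combine into one prefactor.
Adjacent-term ratio: r(k) = 1 * 1 / [(k+1)] - rational in k. x = 1; t_0 = \frac{2}{3}; negate the roots.


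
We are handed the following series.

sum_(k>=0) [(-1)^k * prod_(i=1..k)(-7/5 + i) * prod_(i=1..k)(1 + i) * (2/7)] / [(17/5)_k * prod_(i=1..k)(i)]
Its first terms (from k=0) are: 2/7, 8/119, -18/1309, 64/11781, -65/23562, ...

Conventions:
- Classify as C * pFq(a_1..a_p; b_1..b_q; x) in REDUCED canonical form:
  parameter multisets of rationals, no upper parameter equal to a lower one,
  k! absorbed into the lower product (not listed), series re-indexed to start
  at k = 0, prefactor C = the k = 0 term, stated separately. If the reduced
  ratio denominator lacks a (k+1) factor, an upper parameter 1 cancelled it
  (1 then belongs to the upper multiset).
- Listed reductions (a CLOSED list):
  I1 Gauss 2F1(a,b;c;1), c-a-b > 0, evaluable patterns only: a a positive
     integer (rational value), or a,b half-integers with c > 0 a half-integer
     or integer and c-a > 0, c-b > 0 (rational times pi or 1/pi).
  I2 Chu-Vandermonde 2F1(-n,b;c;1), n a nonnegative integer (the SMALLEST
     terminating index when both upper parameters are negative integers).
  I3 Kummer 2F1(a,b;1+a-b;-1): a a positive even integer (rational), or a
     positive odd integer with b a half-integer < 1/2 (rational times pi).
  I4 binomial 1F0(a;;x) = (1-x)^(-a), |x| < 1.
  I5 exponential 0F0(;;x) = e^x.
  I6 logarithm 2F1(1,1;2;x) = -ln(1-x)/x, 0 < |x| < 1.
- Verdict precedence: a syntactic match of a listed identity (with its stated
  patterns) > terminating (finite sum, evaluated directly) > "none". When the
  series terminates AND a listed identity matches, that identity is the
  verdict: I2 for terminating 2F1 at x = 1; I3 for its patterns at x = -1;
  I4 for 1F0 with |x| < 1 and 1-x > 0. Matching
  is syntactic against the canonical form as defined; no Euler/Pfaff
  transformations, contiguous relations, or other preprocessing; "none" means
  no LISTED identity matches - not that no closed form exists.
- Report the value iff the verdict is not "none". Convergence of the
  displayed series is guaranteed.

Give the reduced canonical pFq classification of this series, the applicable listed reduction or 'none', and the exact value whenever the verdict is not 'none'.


At argument -1: a 2F1 with upper {-2/5, 2}, lower {17/5}, scaled by C = 2/7. Verdict: Kummer's theorem (I3) fires (x = -1; c = 17/5 equals 1+a-b for upper {-2/5, 2}: listed pattern). Value: 12/35.

Key observation: with t_0 = 2/7, the product of the first k integers (prefactor 2/7) is k!.
Adjacent-term ratio: r(k) = (-1) * (k-2/5) (k+2) / [(k+17/5) (k+1)] - rational; roots negated = parameters, x = (-1), C = 2/7.


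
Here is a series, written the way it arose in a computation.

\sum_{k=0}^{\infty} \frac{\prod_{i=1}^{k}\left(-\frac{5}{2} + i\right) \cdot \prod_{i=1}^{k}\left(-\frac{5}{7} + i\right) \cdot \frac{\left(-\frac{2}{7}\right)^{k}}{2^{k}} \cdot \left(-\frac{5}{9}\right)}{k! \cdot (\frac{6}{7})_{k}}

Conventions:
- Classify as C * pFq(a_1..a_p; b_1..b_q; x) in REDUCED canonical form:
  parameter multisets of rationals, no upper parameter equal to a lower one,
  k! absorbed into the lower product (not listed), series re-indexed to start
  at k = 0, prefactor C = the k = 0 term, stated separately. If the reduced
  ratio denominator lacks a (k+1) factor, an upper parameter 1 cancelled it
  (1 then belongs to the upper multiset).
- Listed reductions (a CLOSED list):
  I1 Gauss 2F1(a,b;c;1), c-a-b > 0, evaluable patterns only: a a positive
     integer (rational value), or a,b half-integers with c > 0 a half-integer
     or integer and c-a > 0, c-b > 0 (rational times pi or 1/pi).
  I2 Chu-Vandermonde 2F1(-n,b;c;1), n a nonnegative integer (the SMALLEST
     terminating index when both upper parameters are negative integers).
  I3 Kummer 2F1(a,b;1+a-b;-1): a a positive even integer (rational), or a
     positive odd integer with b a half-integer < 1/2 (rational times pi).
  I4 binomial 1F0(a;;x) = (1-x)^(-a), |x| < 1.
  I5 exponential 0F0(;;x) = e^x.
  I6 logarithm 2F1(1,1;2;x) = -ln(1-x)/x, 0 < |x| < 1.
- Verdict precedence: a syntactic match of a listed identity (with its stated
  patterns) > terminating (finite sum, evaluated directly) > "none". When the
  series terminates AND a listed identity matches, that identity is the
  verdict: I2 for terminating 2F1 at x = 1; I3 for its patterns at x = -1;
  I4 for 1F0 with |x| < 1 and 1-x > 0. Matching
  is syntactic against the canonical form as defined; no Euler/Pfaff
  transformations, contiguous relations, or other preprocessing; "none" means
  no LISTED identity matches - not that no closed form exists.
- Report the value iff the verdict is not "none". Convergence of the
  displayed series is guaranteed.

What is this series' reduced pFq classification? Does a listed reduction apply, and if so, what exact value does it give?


With C = -\frac{5}{9}: the canonical form is 2F1(-\frac{3}{2}, \frac{2}{7}; \frac{6}{7}; -\frac{1}{7}). Verdict: no listed reduction: x = -\frac{1}{7} and upper {-\frac{3}{2}, \frac{2}{7}} fail every I1-I6 pattern.

Structural cue: t_0 being -\frac{5}{9}, the running product (C = -5/9) telescopes to a rising factorial.
Term ratio: r(k) = -\frac{1}{7} * (k-\frac{3}{2}) (k+\frac{2}{7}) / [(k+\frac{6}{7}) (k+1)] ; factor over Q: parameters, x = -\frac{1}{7}, and C = -\frac{5}{9}.


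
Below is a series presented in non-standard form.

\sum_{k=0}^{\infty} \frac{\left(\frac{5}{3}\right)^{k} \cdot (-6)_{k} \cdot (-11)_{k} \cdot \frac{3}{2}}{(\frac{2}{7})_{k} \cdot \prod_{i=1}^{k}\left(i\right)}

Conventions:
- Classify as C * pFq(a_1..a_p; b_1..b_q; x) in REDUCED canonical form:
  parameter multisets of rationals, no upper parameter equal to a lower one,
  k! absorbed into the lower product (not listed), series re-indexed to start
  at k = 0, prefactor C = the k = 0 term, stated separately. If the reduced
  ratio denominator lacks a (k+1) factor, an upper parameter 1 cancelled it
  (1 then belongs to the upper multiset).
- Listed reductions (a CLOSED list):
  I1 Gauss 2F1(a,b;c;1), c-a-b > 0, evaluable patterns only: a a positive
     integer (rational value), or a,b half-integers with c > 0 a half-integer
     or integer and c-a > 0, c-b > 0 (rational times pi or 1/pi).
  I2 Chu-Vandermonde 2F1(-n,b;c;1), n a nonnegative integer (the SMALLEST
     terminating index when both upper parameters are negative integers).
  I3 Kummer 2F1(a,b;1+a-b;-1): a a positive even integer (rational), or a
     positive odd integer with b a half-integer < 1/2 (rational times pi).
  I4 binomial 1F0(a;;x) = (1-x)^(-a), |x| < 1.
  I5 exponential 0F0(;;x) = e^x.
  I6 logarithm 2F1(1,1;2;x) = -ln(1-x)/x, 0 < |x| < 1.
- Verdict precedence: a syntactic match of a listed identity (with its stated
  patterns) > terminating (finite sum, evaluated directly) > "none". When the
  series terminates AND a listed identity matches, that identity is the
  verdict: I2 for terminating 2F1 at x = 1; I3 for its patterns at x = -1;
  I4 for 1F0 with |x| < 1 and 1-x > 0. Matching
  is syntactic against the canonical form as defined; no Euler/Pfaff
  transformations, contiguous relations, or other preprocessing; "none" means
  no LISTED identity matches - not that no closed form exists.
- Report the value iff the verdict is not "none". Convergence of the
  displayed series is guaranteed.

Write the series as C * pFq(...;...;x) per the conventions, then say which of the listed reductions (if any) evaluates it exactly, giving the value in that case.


With C = \frac{3}{2}: the canonical form is 2F1(-11, -6; \frac{2}{7}; \frac{5}{3}). Verdict: terminating. (-6)_k vanishes past k = 6, leaving a 7-term sum, computed directly. Sum: \frac{2308252807051}{1654344}.

Structural cue: x = \frac{5}{3} and the product of the first k integers (prefactor 3/2) is k!.
Ratio: r(k) = \frac{5}{3} * (k-11) (k-6) / [(k+\frac{2}{7}) (k+1)] - rational in k. x = \frac{5}{3}; t_0 = \frac{3}{2}; negate the roots.


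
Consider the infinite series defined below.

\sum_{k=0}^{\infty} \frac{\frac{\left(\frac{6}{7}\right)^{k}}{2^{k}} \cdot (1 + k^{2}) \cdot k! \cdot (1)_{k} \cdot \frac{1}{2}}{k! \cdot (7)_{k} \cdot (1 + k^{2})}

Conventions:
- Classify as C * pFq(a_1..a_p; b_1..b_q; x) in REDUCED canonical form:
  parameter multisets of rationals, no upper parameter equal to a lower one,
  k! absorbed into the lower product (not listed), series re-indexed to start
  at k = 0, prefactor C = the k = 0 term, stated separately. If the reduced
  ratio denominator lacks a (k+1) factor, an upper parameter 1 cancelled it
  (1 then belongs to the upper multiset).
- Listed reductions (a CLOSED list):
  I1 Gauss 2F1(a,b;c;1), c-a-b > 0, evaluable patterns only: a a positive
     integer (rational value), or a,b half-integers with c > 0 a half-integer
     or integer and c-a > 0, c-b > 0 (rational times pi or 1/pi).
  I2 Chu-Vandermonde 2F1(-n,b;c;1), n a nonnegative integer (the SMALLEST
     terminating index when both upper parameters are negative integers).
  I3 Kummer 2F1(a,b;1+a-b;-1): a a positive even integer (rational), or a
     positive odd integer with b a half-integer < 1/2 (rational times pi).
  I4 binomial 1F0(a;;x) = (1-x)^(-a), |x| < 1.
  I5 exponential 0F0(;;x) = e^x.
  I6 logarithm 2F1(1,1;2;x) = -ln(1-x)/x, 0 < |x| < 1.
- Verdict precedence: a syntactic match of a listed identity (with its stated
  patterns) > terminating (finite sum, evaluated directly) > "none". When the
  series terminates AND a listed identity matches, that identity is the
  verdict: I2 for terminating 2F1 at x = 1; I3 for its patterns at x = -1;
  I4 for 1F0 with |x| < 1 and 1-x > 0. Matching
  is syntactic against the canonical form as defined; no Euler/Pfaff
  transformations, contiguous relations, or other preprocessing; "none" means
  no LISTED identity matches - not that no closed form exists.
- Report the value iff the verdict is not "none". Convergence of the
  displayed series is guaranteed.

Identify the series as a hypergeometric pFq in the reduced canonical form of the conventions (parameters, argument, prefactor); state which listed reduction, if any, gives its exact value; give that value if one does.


Structural cue: with t_0 = \frac{1}{2}, the two k-th powers (prefactor 1/2) combine into one argument.
Step ratio: r(k) = \frac{3}{7} * (k+1) (k+1) / [(k+7) (k+1)] ; factor over Q: parameters, x = \frac{3}{7}, and C = \frac{1}{2}.

x = \frac{3}{7} here; the reduced form reads 2F1, upper {1, 1}, lower {7}, C = \frac{1}{2}. Verdict: none here - no I1-I6 shape fits x = \frac{3}{7} with lower {7}.


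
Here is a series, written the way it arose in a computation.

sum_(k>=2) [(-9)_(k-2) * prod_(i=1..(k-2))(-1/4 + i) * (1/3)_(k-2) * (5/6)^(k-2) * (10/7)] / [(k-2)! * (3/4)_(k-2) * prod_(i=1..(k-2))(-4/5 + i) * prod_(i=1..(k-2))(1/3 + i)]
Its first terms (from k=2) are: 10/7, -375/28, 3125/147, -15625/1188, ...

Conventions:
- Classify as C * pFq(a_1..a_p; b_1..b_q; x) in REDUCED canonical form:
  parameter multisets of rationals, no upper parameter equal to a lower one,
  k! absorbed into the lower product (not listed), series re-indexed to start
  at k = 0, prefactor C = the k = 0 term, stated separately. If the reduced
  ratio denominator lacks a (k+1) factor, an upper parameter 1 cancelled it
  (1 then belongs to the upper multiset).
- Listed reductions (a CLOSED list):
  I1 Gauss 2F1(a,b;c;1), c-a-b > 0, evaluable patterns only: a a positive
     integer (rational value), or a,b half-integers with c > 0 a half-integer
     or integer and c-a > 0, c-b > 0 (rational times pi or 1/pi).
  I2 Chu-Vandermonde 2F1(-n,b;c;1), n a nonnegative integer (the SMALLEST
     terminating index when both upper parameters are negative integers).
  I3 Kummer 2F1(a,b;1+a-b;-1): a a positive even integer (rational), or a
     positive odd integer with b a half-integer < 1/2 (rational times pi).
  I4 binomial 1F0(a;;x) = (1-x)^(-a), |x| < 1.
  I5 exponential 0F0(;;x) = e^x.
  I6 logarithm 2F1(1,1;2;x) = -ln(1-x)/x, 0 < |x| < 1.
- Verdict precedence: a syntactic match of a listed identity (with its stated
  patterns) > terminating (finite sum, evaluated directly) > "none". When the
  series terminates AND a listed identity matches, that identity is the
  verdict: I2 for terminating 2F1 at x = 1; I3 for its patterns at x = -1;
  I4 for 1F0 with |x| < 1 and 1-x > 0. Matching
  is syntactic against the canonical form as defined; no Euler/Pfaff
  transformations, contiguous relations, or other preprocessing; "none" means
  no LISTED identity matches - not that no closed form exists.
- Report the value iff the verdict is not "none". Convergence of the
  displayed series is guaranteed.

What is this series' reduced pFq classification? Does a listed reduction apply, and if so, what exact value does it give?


First insight: x = (5/6) and the lower running product (C = 10/7) is a rising factorial.
Step ratio: r(k) = (5/6) * (k-9) (k+1/3) / [(k+1/5) (k+4/3) (k+1)] - poly over poly, x = (5/6) from leading terms; C = 10/7 at k = 0.

Reduced: x = 5/6, 2F2, upper = {-9, 1/3}, lower = {1/5, 4/3}, C = 10/7. Verdict: terminating at k = 9: the factor (-9)_k kills every later term; summing the 10 survivors is exact. Its exact value is -2661093412112468255365/5445505831785058271232.
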